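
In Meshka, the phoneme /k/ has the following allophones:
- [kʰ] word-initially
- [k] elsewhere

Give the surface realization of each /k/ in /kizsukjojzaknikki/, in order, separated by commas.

Occurrence 1 (position 1): word-initially → [kʰ].
Occurrence 2 (position 6): no conditioning environment matches → elsewhere allophone [k].
Occurrence 3 (position 12): no conditioning environment matches → elsewhere allophone [k].
Occurrence 4 (position 15): no conditioning environment matches → elsewhere allophone [k].
Occurrence 5 (position 16): no conditioning environment matches → elsewhere allophone [k].

[kʰ], [k], [k], [k], [k]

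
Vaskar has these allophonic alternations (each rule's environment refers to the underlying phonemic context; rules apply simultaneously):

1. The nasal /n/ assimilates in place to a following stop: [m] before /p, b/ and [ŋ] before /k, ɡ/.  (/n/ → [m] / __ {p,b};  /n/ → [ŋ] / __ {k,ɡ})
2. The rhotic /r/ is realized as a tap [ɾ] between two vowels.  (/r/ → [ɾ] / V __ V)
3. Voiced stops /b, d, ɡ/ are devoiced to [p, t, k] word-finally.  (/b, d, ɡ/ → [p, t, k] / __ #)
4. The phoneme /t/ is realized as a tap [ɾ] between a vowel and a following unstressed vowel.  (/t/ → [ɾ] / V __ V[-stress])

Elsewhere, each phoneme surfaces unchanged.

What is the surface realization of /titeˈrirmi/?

/t/ (word-initial): rule 4 targets it, but not between a vowel and a following unstressed vowel → unchanged [t].
/i/ — not in any rule's target class → [i].
Rule 4 applies to /t/ (between /i/ and /e/: between a vowel and a following unstressed vowel) → [ɾ].
/e/ — not in any rule's target class → [e].
Rule 2 applies to /r/ (between /e/ and /i/: between two vowels) → [ɾ].
/i/ (between /r/ and /r/) is unaffected → [i].
/r/ (between /i/ and /m/) fails the environment for rule 2, so it stays [r].
/m/ stays [m].
/i/ (word-final) is unaffected → [i].

[tiɾeˈɾirmi]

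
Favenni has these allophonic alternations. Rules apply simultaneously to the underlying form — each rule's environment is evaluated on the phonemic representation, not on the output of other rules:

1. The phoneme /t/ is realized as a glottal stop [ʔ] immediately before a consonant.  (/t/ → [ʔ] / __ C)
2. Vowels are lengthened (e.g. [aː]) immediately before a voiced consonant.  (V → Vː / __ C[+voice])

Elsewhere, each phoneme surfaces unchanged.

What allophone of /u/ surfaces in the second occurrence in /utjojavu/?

[u]

/u/ — word-final; rule 2 does not apply here → [u].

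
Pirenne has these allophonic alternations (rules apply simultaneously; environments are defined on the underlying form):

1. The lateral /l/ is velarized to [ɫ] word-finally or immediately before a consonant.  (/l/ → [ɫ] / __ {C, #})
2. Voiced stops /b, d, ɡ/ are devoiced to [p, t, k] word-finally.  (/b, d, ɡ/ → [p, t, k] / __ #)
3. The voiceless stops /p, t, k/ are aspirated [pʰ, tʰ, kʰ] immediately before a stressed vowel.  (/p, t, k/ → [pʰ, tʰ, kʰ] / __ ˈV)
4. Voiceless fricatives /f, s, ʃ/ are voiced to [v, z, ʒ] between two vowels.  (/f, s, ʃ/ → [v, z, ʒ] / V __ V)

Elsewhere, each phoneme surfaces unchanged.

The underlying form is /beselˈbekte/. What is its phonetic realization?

[bezeɫˈbekte]

/b/ (word-initial) fails the environment for rule 2, so it stays [b].
/e/ (between /b/ and /s/) is unaffected → [e].
/s/ — between /e/ and /e/, between two vowels — surfaces as [z] (rule 4).
/e/ stays [e].
/l/ (between /e/ and /b/): word-finally or immediately before a consonant, so rule 1 applies → [ɫ].
/b/ (between /l/ and /e/): rule 2 targets it, but not word-finally → unchanged [b].
/e/ — not in any rule's target class → [e].
/k/ (between /e/ and /t/) fails the environment for rule 3, so it stays [k].
/t/ (between /k/ and /e/) fails the environment for rule 3, so it stays [t].
/e/ stays [e].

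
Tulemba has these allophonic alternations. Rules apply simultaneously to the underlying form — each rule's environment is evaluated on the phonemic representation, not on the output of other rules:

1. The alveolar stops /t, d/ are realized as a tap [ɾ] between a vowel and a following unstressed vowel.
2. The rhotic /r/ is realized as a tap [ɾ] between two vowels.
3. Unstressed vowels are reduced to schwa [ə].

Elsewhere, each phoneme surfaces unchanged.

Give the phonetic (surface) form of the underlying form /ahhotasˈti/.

[əhhəɾəsˈti]

/a/ (word-initial) occurs in an unstressed syllable → [ə] by rule 3.
/o/ (between /h/ and /t/): in an unstressed syllable, so rule 3 applies → [ə].
/t/ (between /o/ and /a/) occurs between a vowel and a following unstressed vowel → [ɾ] by rule 1.
Rule 3 applies to /a/ (between /t/ and /s/: in an unstressed syllable) → [ə].
/t/ (between /s/ and /i/) fails the environment for rule 1, so it stays [t].
/i/ — word-final; rule 3 does not apply here → [i].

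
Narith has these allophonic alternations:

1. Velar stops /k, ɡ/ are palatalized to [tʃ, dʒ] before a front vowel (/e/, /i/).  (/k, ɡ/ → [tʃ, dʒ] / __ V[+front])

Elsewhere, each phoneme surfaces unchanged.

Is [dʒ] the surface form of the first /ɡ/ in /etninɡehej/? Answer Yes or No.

Yes

/ɡ/ — between /n/ and /e/, before a front vowel — surfaces as [dʒ] (rule 1).
The actual realization is [dʒ], which matches [dʒ].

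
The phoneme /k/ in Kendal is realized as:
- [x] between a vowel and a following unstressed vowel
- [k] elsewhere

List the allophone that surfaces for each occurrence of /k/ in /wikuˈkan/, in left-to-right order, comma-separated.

[x], [k]

Occurrence 1 (position 3): between a vowel and a following unstressed vowel → [x].
Occurrence 2 (position 5): no conditioning environment matches → elsewhere allophone [k].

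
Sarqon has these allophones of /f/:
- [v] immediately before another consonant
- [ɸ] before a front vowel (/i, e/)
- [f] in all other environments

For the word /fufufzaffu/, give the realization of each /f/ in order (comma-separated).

Occurrence 1 (position 1): no conditioning environment matches → elsewhere allophone [f].
Occurrence 2 (position 3): no conditioning environment matches → elsewhere allophone [f].
Occurrence 3 (position 5): immediately before another consonant → [v].
Occurrence 4 (position 8): immediately before another consonant → [v].
Occurrence 5 (position 9): no conditioning environment matches → elsewhere allophone [f].

[f], [f], [v], [v], [f]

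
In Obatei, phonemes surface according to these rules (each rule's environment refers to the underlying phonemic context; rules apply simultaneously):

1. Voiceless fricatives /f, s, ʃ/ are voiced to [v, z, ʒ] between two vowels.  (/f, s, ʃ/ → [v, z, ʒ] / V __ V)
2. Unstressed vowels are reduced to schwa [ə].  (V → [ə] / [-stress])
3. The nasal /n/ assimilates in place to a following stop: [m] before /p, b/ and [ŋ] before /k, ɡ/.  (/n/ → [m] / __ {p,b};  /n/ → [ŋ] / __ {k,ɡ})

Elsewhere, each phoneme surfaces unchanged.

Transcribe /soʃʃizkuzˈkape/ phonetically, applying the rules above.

/s/ (word-initial) is in the target of rule 1 but the environment (between two vowels) is not met → [s].
/o/ (between /s/ and /ʃ/) occurs in an unstressed syllable → [ə] by rule 2.
/ʃ/ (between /o/ and /ʃ/): rule 1 targets it, but not between two vowels → unchanged [ʃ].
/ʃ/ — between /ʃ/ and /i/; rule 1 does not apply here → [ʃ].
/i/ — between /ʃ/ and /z/, in an unstressed syllable — surfaces as [ə] (rule 2).
Rule 2 applies to /u/ (between /k/ and /z/: in an unstressed syllable) → [ə].
/a/ (between /k/ and /p/): rule 2 targets it, but not in an unstressed syllable → unchanged [a].
/e/ (word-final): in an unstressed syllable, so rule 2 applies → [ə].

[səʃʃəzkəzˈkapə]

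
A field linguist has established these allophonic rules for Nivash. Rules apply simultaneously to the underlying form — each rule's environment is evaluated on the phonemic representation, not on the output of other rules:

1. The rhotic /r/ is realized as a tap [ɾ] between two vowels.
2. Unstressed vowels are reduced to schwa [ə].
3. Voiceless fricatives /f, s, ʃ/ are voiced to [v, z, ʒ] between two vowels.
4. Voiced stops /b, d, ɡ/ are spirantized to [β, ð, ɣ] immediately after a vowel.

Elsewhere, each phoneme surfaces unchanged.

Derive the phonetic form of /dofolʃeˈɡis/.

[dəvəlʃəˈɣis]

/d/ (word-initial) fails the environment for rule 4, so it stays [d].
/o/ meets the environment for rule 2 (in an unstressed syllable) → [ə].
/f/ (between /o/ and /o/): between two vowels, so rule 3 applies → [v].
/o/ — between /f/ and /l/, in an unstressed syllable — surfaces as [ə] (rule 2).
/l/ — not in any rule's target class → [l].
/ʃ/ (between /l/ and /e/) is in the target of rule 3 but the environment (between two vowels) is not met → [ʃ].
/e/ — between /ʃ/ and /ɡ/, in an unstressed syllable — surfaces as [ə] (rule 2).
/ɡ/ (between /e/ and /i/): immediately after a vowel, so rule 4 applies → [ɣ].
/i/ (between /ɡ/ and /s/): rule 2 targets it, but not in an unstressed syllable → unchanged [i].
/s/ (word-final): rule 3 targets it, but not between two vowels → unchanged [s].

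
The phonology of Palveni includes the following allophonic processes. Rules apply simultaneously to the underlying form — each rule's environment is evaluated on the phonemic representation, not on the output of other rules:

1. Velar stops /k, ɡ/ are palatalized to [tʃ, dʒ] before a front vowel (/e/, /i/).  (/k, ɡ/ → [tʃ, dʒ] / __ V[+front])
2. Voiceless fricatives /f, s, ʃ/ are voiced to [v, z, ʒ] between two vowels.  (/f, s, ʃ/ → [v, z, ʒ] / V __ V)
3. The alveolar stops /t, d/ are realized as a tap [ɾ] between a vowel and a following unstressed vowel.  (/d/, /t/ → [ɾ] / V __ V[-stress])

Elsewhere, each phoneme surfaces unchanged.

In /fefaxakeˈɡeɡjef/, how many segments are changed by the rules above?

Segments that undergo a rule: /f/ → [v] (rule 2); /k/ → [tʃ] (rule 1); /ɡ/ → [dʒ] (rule 1).
All other segments surface unchanged.

3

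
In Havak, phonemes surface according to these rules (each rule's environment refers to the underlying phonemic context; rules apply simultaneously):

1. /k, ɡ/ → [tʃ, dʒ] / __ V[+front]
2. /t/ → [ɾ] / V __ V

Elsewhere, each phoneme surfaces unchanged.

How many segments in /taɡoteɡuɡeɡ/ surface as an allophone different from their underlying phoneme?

2

Segments that undergo a rule: /t/ → [ɾ] (rule 2); /ɡ/ → [dʒ] (rule 1).
All other segments surface unchanged.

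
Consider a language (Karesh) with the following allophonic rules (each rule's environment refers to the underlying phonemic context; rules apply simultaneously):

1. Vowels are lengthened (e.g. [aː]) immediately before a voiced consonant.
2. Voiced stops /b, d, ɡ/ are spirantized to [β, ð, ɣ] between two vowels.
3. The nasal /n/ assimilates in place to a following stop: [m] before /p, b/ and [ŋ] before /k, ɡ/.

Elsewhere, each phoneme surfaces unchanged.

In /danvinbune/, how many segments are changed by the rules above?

Segments that undergo a rule: /a/ → [aː] (rule 1); /i/ → [iː] (rule 1); /n/ → [m] (rule 3); /u/ → [uː] (rule 1).
All other segments surface unchanged.

4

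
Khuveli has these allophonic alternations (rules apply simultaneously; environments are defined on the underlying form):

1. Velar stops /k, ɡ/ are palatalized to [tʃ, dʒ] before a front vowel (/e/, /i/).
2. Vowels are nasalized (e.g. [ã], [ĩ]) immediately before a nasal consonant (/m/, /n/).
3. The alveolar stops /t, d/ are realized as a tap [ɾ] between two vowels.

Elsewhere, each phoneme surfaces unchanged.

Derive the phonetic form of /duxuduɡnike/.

/d/ (word-initial): rule 3 targets it, but not between two vowels → unchanged [d].
/u/ (between /d/ and /x/): rule 2 targets it, but not before a nasal consonant → unchanged [u].
/x/ stays [x].
/u/ (between /x/ and /d/) fails the environment for rule 2, so it stays [u].
/d/ (between /u/ and /u/) occurs between two vowels → [ɾ] by rule 3.
/u/ — between /d/ and /ɡ/; rule 2 does not apply here → [u].
/ɡ/ (between /u/ and /n/) is in the target of rule 1 but the environment (before a front vowel) is not met → [ɡ].
/n/ — not in any rule's target class → [n].
/i/ (between /n/ and /k/) is in the target of rule 2 but the environment (before a nasal consonant) is not met → [i].
/k/ (between /i/ and /e/) occurs before a front vowel → [tʃ] by rule 1.
/e/ — word-final; rule 2 does not apply here → [e].

[duxuɾuɡnitʃe]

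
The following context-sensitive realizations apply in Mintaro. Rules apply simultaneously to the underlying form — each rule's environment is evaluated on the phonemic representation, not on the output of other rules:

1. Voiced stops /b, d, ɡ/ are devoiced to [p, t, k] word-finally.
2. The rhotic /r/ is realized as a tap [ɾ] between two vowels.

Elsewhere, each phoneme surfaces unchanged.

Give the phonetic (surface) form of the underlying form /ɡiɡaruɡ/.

[ɡiɡaɾuk]

/ɡ/ (word-initial) fails the environment for rule 1, so it stays [ɡ].
/i/ (between /ɡ/ and /ɡ/) is unaffected → [i].
/ɡ/ (between /i/ and /a/): rule 1 targets it, but not word-finally → unchanged [ɡ].
/a/ (between /ɡ/ and /r/): no rule targets it → [a].
/r/ (between /a/ and /u/): between two vowels, so rule 2 applies → [ɾ].
/u/ (between /r/ and /ɡ/) is unaffected → [u].
/ɡ/ (word-final) occurs word-finally → [k] by rule 1.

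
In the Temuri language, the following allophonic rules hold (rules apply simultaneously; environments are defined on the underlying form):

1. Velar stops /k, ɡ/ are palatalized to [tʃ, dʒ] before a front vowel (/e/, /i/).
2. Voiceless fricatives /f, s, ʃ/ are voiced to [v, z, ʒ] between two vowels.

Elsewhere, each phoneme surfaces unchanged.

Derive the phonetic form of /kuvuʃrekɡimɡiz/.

[kuvuʃrekdʒimdʒiz]

/k/ (word-initial): rule 1 targets it, but not before a front vowel → unchanged [k].
/u/ stays [u].
/v/ stays [v].
/u/ stays [u].
/ʃ/ (between /u/ and /r/) is in the target of rule 2 but the environment (between two vowels) is not met → [ʃ].
/r/ (between /ʃ/ and /e/) is unaffected → [r].
/e/ — not in any rule's target class → [e].
/k/ (between /e/ and /ɡ/) is in the target of rule 1 but the environment (before a front vowel) is not met → [k].
/ɡ/ — between /k/ and /i/, before a front vowel — surfaces as [dʒ] (rule 1).
/i/ stays [i].
/m/ — not in any rule's target class → [m].
/ɡ/ meets the environment for rule 1 (before a front vowel) → [dʒ].
/i/ — not in any rule's target class → [i].
/z/ (word-final) is unaffected → [z].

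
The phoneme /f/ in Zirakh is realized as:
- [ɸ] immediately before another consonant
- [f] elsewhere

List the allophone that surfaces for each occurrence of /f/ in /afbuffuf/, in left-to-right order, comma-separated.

[ɸ], [ɸ], [f], [f]

Occurrence 1 (position 2): immediately before another consonant → [ɸ].
Occurrence 2 (position 5): immediately before another consonant → [ɸ].
Occurrence 3 (position 6): no conditioning environment matches → elsewhere allophone [f].
Occurrence 4 (position 8): no conditioning environment matches → elsewhere allophone [f].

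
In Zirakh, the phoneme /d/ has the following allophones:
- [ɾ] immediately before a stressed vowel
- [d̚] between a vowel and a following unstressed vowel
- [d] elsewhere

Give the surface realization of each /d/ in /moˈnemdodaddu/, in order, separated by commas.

Occurrence 1 (position 6): no conditioning environment matches → elsewhere allophone [d].
Occurrence 2 (position 8): between a vowel and a following unstressed vowel → [d̚].
Occurrence 3 (position 10): no conditioning environment matches → elsewhere allophone [d].
Occurrence 4 (position 11): no conditioning environment matches → elsewhere allophone [d].

[d], [d̚], [d], [d]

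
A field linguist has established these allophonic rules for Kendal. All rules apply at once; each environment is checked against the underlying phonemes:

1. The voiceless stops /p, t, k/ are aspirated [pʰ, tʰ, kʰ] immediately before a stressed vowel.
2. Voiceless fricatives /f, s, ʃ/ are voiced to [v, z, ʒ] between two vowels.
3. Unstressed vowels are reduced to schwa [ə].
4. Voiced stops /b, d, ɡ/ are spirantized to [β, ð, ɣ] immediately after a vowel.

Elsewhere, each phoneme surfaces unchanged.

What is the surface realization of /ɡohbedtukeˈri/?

/ɡ/ (word-initial) fails the environment for rule 4, so it stays [ɡ].
/o/ meets the environment for rule 3 (in an unstressed syllable) → [ə].
/h/ stays [h].
/b/ (between /h/ and /e/) is in the target of rule 4 but the environment (immediately after a vowel) is not met → [b].
Rule 3 applies to /e/ (between /b/ and /d/: in an unstressed syllable) → [ə].
/d/ (between /e/ and /t/) occurs immediately after a vowel → [ð] by rule 4.
/t/ (between /d/ and /u/): rule 1 targets it, but not immediately before a stressed vowel → unchanged [t].
Rule 3 applies to /u/ (between /t/ and /k/: in an unstressed syllable) → [ə].
/k/ (between /u/ and /e/) fails the environment for rule 1, so it stays [k].
Rule 3 applies to /e/ (between /k/ and /r/: in an unstressed syllable) → [ə].
/r/ (between /e/ and /i/): no rule targets it → [r].
/i/ (word-final): rule 3 targets it, but not in an unstressed syllable → unchanged [i].

[ɡəhbəðtəkəˈri]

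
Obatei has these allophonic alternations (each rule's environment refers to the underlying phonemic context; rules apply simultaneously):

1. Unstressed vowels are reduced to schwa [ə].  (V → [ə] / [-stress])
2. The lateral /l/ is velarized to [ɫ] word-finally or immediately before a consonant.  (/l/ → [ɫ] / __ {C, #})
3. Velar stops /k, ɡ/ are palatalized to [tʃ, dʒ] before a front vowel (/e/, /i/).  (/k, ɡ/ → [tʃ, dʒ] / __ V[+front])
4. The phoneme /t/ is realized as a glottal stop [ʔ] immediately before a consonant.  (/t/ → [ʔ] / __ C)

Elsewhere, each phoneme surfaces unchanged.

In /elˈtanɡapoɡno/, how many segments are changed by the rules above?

5

Segments that undergo a rule: /e/ → [ə] (rule 1); /l/ → [ɫ] (rule 2); /a/ → [ə] (rule 1); /o/ → [ə] (rule 1); /o/ → [ə] (rule 1).
All other segments surface unchanged.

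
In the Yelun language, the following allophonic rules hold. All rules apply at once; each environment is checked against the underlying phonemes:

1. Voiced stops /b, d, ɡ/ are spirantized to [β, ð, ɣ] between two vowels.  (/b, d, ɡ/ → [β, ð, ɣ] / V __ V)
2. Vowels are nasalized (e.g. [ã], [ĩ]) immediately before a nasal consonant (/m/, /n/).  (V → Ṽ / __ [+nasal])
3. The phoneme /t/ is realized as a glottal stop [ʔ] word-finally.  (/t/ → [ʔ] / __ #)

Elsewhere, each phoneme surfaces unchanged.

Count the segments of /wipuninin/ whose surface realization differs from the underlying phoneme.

Segments that undergo a rule: /u/ → [ũ] (rule 2); /i/ → [ĩ] (rule 2); /i/ → [ĩ] (rule 2).
All other segments surface unchanged.

3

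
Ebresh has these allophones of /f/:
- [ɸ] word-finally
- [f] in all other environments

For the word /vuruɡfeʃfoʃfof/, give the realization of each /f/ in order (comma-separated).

Occurrence 1 (position 6): no conditioning environment matches → elsewhere allophone [f].
Occurrence 2 (position 9): no conditioning environment matches → elsewhere allophone [f].
Occurrence 3 (position 12): no conditioning environment matches → elsewhere allophone [f].
Occurrence 4 (position 14): word-finally → [ɸ].

[f], [f], [f], [ɸ]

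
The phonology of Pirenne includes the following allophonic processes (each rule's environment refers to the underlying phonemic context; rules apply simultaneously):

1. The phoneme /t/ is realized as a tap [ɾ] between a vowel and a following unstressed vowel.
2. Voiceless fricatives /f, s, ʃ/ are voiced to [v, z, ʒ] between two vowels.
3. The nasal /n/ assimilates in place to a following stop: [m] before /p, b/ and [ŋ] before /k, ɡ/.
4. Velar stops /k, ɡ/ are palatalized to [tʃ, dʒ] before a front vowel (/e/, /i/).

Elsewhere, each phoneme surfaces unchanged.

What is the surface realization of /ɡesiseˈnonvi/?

/ɡ/ (word-initial) occurs before a front vowel → [dʒ] by rule 4.
/e/ — not in any rule's target class → [e].
Rule 2 applies to /s/ (between /e/ and /i/: between two vowels) → [z].
/i/ stays [i].
/s/ (between /i/ and /e/) occurs between two vowels → [z] by rule 2.
/e/ (between /s/ and /n/) is unaffected → [e].
/n/ — between /e/ and /o/; rule 3 does not apply here → [n].
/o/ stays [o].
/n/ (between /o/ and /v/) fails the environment for rule 3, so it stays [n].
/v/ — not in any rule's target class → [v].
/i/ stays [i].

[dʒezizeˈnonvi]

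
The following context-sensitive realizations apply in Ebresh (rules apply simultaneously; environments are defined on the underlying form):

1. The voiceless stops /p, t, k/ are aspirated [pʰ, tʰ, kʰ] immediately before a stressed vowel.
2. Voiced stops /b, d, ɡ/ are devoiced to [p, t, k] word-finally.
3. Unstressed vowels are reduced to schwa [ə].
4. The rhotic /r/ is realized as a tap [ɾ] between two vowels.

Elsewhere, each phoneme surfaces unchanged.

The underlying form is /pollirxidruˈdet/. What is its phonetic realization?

[pəllərxədrəˈdet]

/p/ — word-initial; rule 1 does not apply here → [p].
/o/ meets the environment for rule 3 (in an unstressed syllable) → [ə].
/l/ (between /o/ and /l/) is unaffected → [l].
/l/ (between /l/ and /i/) is unaffected → [l].
/i/ meets the environment for rule 3 (in an unstressed syllable) → [ə].
/r/ — between /i/ and /x/; rule 4 does not apply here → [r].
/x/ (between /r/ and /i/): no rule targets it → [x].
/i/ meets the environment for rule 3 (in an unstressed syllable) → [ə].
/d/ (between /i/ and /r/) is in the target of rule 2 but the environment (word-finally) is not met → [d].
/r/ — between /d/ and /u/; rule 4 does not apply here → [r].
/u/ (between /r/ and /d/) occurs in an unstressed syllable → [ə] by rule 3.
/d/ (between /u/ and /e/) fails the environment for rule 2, so it stays [d].
/e/ — between /d/ and /t/; rule 3 does not apply here → [e].
/t/ (word-final) fails the environment for rule 1, so it stays [t].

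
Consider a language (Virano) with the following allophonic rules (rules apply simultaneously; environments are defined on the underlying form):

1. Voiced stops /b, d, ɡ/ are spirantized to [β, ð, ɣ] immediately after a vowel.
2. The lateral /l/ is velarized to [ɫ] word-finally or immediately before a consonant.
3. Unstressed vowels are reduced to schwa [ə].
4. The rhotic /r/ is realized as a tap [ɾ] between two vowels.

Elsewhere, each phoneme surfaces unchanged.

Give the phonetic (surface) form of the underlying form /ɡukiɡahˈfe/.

/ɡ/ (word-initial): rule 1 targets it, but not immediately after a vowel → unchanged [ɡ].
/u/ meets the environment for rule 3 (in an unstressed syllable) → [ə].
/k/ (between /u/ and /i/): no rule targets it → [k].
/i/ — between /k/ and /ɡ/, in an unstressed syllable — surfaces as [ə] (rule 3).
/ɡ/ meets the environment for rule 1 (immediately after a vowel) → [ɣ].
/a/ (between /ɡ/ and /h/): in an unstressed syllable, so rule 3 applies → [ə].
/h/ stays [h].
/f/ stays [f].
/e/ (word-final): rule 3 targets it, but not in an unstressed syllable → unchanged [e].

[ɡəkəɣəhˈfe]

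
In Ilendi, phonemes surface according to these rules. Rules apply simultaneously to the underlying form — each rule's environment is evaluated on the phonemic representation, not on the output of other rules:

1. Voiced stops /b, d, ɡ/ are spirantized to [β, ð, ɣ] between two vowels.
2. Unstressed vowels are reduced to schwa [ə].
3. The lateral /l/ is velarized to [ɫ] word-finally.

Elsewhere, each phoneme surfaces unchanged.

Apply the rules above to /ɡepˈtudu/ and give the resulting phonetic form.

[ɡəpˈtuðə]

/ɡ/ (word-initial): rule 1 targets it, but not between two vowels → unchanged [ɡ].
/e/ (between /ɡ/ and /p/) occurs in an unstressed syllable → [ə] by rule 2.
/p/ (between /e/ and /t/): no rule targets it → [p].
/t/ stays [t].
/u/ (between /t/ and /d/): rule 2 targets it, but not in an unstressed syllable → unchanged [u].
Rule 1 applies to /d/ (between /u/ and /u/: between two vowels) → [ð].
/u/ — word-final, in an unstressed syllable — surfaces as [ə] (rule 2).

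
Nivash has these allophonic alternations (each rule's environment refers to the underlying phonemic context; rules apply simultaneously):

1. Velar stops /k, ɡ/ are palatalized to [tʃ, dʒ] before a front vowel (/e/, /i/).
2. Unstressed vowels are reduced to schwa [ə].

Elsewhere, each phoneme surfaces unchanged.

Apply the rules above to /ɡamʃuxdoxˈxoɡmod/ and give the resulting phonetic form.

/ɡ/ (word-initial) fails the environment for rule 1, so it stays [ɡ].
/a/ — between /ɡ/ and /m/, in an unstressed syllable — surfaces as [ə] (rule 2).
/m/ (between /a/ and /ʃ/) is unaffected → [m].
/ʃ/ — not in any rule's target class → [ʃ].
/u/ meets the environment for rule 2 (in an unstressed syllable) → [ə].
/x/ (between /u/ and /d/): no rule targets it → [x].
/d/ (between /x/ and /o/): no rule targets it → [d].
/o/ (between /d/ and /x/): in an unstressed syllable, so rule 2 applies → [ə].
/x/ stays [x].
/x/ (between /x/ and /o/) is unaffected → [x].
/o/ (between /x/ and /ɡ/): rule 2 targets it, but not in an unstressed syllable → unchanged [o].
/ɡ/ (between /o/ and /m/): rule 1 targets it, but not before a front vowel → unchanged [ɡ].
/m/ (between /ɡ/ and /o/) is unaffected → [m].
/o/ (between /m/ and /d/): in an unstressed syllable, so rule 2 applies → [ə].
/d/ (word-final) is unaffected → [d].

[ɡəmʃəxdəxˈxoɡməd]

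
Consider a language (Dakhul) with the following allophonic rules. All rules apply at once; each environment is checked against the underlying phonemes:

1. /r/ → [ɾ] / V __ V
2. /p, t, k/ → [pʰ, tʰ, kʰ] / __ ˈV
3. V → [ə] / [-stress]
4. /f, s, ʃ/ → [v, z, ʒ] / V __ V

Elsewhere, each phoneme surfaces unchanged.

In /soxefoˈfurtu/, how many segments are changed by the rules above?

Segments that undergo a rule: /o/ → [ə] (rule 3); /e/ → [ə] (rule 3); /f/ → [v] (rule 4); /o/ → [ə] (rule 3); /f/ → [v] (rule 4); /u/ → [ə] (rule 3).
All other segments surface unchanged.

6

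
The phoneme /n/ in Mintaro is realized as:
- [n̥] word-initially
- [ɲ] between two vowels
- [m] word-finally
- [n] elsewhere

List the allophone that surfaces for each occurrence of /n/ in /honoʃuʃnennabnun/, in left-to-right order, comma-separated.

[ɲ], [n], [n], [n], [n], [m]

Occurrence 1 (position 3): between two vowels → [ɲ].
Occurrence 2 (position 8): no conditioning environment matches → elsewhere allophone [n].
Occurrence 3 (position 10): no conditioning environment matches → elsewhere allophone [n].
Occurrence 4 (position 11): no conditioning environment matches → elsewhere allophone [n].
Occurrence 5 (position 14): no conditioning environment matches → elsewhere allophone [n].
Occurrence 6 (position 16): word-finally → [m].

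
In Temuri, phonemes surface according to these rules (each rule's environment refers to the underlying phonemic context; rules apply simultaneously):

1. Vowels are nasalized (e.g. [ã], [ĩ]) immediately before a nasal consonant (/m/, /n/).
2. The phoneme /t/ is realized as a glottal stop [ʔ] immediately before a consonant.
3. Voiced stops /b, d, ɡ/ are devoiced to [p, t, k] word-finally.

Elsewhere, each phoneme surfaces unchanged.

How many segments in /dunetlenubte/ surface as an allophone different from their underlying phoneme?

Segments that undergo a rule: /u/ → [ũ] (rule 1); /t/ → [ʔ] (rule 2); /e/ → [ẽ] (rule 1).
All other segments surface unchanged.

3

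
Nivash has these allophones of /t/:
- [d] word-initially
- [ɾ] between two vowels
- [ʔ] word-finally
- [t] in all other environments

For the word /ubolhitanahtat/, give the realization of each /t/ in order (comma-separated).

[ɾ], [t], [ʔ]

Occurrence 1 (position 7): between two vowels → [ɾ].
Occurrence 2 (position 12): no conditioning environment matches → elsewhere allophone [t].
Occurrence 3 (position 14): word-finally → [ʔ].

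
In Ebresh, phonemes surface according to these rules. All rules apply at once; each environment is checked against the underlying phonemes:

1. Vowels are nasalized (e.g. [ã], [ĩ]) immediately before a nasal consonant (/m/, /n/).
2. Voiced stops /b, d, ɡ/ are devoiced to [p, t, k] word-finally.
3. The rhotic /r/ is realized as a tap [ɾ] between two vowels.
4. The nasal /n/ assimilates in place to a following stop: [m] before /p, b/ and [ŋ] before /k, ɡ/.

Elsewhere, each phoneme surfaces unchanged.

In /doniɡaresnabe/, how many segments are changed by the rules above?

2

Segments that undergo a rule: /o/ → [õ] (rule 1); /r/ → [ɾ] (rule 3).
All other segments surface unchanged.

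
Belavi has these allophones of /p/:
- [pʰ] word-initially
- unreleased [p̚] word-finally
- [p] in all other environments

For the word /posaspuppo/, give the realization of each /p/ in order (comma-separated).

[pʰ], [p], [p], [p]

Occurrence 1 (position 1): word-initially → [pʰ].
Occurrence 2 (position 6): no conditioning environment matches → elsewhere allophone [p].
Occurrence 3 (position 8): no conditioning environment matches → elsewhere allophone [p].
Occurrence 4 (position 9): no conditioning environment matches → elsewhere allophone [p].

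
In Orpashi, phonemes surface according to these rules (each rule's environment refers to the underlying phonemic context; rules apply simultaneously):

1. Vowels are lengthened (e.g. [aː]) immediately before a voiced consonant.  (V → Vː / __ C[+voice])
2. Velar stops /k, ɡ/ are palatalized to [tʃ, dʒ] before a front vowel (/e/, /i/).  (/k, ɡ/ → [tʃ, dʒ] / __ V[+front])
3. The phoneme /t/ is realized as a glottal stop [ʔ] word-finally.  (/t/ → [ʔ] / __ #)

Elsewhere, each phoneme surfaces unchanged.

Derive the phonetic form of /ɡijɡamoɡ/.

[dʒiːjɡaːmoːɡ]

/ɡ/ meets the environment for rule 2 (before a front vowel) → [dʒ].
/i/ (between /ɡ/ and /j/) occurs before a voiced consonant → [iː] by rule 1.
/j/ stays [j].
/ɡ/ (between /j/ and /a/) fails the environment for rule 2, so it stays [ɡ].
/a/ meets the environment for rule 1 (before a voiced consonant) → [aː].
/m/ — not in any rule's target class → [m].
/o/ meets the environment for rule 1 (before a voiced consonant) → [oː].
/ɡ/ (word-final) is in the target of rule 2 but the environment (before a front vowel) is not met → [ɡ].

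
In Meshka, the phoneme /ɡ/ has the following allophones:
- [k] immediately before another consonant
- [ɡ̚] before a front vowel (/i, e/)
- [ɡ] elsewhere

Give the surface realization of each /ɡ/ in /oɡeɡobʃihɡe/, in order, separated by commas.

[ɡ̚], [ɡ], [ɡ̚]

Occurrence 1 (position 2): before a front vowel (/i, e/) → [ɡ̚].
Occurrence 2 (position 4): no conditioning environment matches → elsewhere allophone [ɡ].
Occurrence 3 (position 10): before a front vowel (/i, e/) → [ɡ̚].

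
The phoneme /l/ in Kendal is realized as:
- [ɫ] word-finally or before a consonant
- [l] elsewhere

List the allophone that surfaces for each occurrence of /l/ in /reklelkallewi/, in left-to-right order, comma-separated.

[l], [ɫ], [ɫ], [l]

Occurrence 1 (position 4): no conditioning environment matches → elsewhere allophone [l].
Occurrence 2 (position 6): word-finally or before a consonant → [ɫ].
Occurrence 3 (position 9): word-finally or before a consonant → [ɫ].
Occurrence 4 (position 10): no conditioning environment matches → elsewhere allophone [l].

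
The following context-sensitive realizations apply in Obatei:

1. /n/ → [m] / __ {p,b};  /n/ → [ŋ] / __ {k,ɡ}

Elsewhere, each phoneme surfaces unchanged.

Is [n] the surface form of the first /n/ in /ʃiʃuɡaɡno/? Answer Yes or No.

/n/ — between /ɡ/ and /o/; rule 1 does not apply here → [n].
The actual realization is [n], which matches [n].

Yes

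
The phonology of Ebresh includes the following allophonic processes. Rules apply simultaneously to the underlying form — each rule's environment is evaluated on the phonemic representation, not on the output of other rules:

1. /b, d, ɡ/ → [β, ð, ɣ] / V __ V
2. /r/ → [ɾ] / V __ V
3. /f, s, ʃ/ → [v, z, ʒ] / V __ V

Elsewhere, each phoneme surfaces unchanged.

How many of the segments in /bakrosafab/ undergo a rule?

Segments that undergo a rule: /s/ → [z] (rule 3); /f/ → [v] (rule 3).
All other segments surface unchanged.

2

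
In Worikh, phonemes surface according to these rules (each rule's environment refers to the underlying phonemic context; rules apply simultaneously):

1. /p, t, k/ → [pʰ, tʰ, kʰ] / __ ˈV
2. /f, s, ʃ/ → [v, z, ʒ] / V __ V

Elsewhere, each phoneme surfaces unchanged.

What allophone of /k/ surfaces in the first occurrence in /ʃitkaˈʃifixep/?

[k]

/k/ (between /t/ and /a/) fails the environment for rule 1, so it stays [k].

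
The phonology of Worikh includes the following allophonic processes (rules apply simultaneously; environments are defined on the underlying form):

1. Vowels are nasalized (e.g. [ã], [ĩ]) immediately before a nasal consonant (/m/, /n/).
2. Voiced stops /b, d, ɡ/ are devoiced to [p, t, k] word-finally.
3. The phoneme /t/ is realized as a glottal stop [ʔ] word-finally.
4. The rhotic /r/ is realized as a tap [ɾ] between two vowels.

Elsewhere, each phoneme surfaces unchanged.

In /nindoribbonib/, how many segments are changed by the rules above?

4

Segments that undergo a rule: /i/ → [ĩ] (rule 1); /r/ → [ɾ] (rule 4); /o/ → [õ] (rule 1); /b/ → [p] (rule 2).
All other segments surface unchanged.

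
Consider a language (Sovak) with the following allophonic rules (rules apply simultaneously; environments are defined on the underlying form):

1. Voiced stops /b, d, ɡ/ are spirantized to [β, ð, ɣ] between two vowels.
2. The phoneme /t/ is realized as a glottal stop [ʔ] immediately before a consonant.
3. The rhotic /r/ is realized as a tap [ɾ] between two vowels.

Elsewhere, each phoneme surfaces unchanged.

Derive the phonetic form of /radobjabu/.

/r/ (word-initial): rule 3 targets it, but not between two vowels → unchanged [r].
/d/ — between /a/ and /o/, between two vowels — surfaces as [ð] (rule 1).
/b/ (between /o/ and /j/) is in the target of rule 1 but the environment (between two vowels) is not met → [b].
/b/ — between /a/ and /u/, between two vowels — surfaces as [β] (rule 1).

[raðobjaβu]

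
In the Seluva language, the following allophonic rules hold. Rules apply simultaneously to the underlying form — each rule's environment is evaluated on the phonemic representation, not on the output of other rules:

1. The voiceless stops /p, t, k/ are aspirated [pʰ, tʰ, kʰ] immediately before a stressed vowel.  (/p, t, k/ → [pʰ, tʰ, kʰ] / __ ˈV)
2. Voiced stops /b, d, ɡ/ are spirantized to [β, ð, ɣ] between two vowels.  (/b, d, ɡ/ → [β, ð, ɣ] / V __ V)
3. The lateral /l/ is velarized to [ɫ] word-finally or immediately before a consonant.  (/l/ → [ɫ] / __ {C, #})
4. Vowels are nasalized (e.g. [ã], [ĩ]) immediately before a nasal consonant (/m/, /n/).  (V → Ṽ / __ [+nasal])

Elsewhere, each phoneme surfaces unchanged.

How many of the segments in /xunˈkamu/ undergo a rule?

3

Segments that undergo a rule: /u/ → [ũ] (rule 4); /k/ → [kʰ] (rule 1); /a/ → [ã] (rule 4).
All other segments surface unchanged.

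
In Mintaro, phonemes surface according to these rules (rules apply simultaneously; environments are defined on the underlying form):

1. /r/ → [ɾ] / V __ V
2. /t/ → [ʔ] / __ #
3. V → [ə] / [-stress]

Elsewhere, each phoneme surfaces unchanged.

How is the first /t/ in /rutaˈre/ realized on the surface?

/t/ (between /u/ and /a/) is in the target of rule 2 but the environment (word-finally) is not met → [t].

[t]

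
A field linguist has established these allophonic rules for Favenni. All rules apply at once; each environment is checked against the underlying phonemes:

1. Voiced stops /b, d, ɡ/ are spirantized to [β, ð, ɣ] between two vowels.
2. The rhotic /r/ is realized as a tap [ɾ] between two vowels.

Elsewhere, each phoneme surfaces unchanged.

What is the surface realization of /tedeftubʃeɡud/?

/t/ (word-initial): no rule targets it → [t].
/e/ (between /t/ and /d/) is unaffected → [e].
/d/ meets the environment for rule 1 (between two vowels) → [ð].
/e/ (between /d/ and /f/) is unaffected → [e].
/f/ (between /e/ and /t/): no rule targets it → [f].
/t/ stays [t].
/u/ stays [u].
/b/ (between /u/ and /ʃ/) is in the target of rule 1 but the environment (between two vowels) is not met → [b].
/ʃ/ stays [ʃ].
/e/ — not in any rule's target class → [e].
Rule 1 applies to /ɡ/ (between /e/ and /u/: between two vowels) → [ɣ].
/u/ — not in any rule's target class → [u].
/d/ (word-final): rule 1 targets it, but not between two vowels → unchanged [d].

[teðeftubʃeɣud]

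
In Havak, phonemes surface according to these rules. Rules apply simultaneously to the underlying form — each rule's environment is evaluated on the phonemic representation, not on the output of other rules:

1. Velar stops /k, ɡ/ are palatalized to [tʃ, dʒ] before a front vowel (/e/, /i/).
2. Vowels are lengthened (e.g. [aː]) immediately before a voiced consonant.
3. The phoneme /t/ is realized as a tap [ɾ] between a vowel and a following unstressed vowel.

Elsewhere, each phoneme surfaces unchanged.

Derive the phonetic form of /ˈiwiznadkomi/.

[ˈiːwiːznaːdkoːmi]

/i/ (word-initial) occurs before a voiced consonant → [iː] by rule 2.
/w/ stays [w].
Rule 2 applies to /i/ (between /w/ and /z/: before a voiced consonant) → [iː].
/z/ stays [z].
/n/ (between /z/ and /a/): no rule targets it → [n].
/a/ — between /n/ and /d/, before a voiced consonant — surfaces as [aː] (rule 2).
/d/ — not in any rule's target class → [d].
/k/ (between /d/ and /o/): rule 1 targets it, but not before a front vowel → unchanged [k].
/o/ meets the environment for rule 2 (before a voiced consonant) → [oː].
/m/ (between /o/ and /i/) is unaffected → [m].
/i/ — word-final; rule 2 does not apply here → [i].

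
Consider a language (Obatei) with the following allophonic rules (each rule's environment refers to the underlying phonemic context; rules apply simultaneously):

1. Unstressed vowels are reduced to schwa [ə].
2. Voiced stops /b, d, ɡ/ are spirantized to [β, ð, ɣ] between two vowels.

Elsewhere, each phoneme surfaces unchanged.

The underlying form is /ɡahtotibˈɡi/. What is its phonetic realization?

/ɡ/ (word-initial) is in the target of rule 2 but the environment (between two vowels) is not met → [ɡ].
/a/ (between /ɡ/ and /h/) occurs in an unstressed syllable → [ə] by rule 1.
/h/ — not in any rule's target class → [h].
/t/ (between /h/ and /o/): no rule targets it → [t].
/o/ — between /t/ and /t/, in an unstressed syllable — surfaces as [ə] (rule 1).
/t/ — not in any rule's target class → [t].
/i/ (between /t/ and /b/) occurs in an unstressed syllable → [ə] by rule 1.
/b/ — between /i/ and /ɡ/; rule 2 does not apply here → [b].
/ɡ/ (between /b/ and /i/) fails the environment for rule 2, so it stays [ɡ].
/i/ (word-final) is in the target of rule 1 but the environment (in an unstressed syllable) is not met → [i].

[ɡəhtətəbˈɡi]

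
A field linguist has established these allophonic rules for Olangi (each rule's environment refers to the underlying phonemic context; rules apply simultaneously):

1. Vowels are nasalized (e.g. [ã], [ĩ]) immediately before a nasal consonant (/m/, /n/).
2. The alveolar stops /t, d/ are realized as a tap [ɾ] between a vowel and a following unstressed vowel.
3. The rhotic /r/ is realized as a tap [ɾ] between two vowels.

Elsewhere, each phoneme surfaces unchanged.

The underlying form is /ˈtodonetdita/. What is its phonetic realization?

[ˈtoɾõnetdiɾa]

/t/ — word-initial; rule 2 does not apply here → [t].
/o/ (between /t/ and /d/) is in the target of rule 1 but the environment (before a nasal consonant) is not met → [o].
Rule 2 applies to /d/ (between /o/ and /o/: between a vowel and a following unstressed vowel) → [ɾ].
/o/ (between /d/ and /n/) occurs before a nasal consonant → [õ] by rule 1.
/e/ (between /n/ and /t/) fails the environment for rule 1, so it stays [e].
/t/ — between /e/ and /d/; rule 2 does not apply here → [t].
/d/ (between /t/ and /i/) is in the target of rule 2 but the environment (between a vowel and a following unstressed vowel) is not met → [d].
/i/ — between /d/ and /t/; rule 1 does not apply here → [i].
/t/ — between /i/ and /a/, between a vowel and a following unstressed vowel — surfaces as [ɾ] (rule 2).
/a/ (word-final): rule 1 targets it, but not before a nasal consonant → unchanged [a].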